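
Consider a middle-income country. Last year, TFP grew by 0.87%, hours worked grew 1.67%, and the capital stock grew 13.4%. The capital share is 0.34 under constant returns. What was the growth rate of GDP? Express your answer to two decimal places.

Labor's share = 1 − 0.34 = 0.66.
The capital stock: 0.34 × 13.4 = 4.556 pp.
Hours worked: 0.66 × 1.67 = 1.1022 pp.
Output growth = 0.87 + 5.6582 = 6.5282%.

6.53%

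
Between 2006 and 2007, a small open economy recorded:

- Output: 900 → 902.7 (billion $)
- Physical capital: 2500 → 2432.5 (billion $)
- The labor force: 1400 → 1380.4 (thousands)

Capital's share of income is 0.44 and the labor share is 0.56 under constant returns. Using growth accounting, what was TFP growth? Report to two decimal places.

Output growth = (902.7 − 900) / 900 = 0.3%.
Physical capital growth = (2432.5 − 2500) / 2500 = -2.7%.
The labor force growth = (1380.4 − 1400) / 1400 = -1.4%.
Labor's share = 1 − 0.44 = 0.56.
Physical capital: 0.44 × (-2.7) = -1.188 pp.
The labor force: 0.56 × (-1.4) = -0.784 pp.
TFP growth = 0.3 + 1.972 = 2.272%.

2.27%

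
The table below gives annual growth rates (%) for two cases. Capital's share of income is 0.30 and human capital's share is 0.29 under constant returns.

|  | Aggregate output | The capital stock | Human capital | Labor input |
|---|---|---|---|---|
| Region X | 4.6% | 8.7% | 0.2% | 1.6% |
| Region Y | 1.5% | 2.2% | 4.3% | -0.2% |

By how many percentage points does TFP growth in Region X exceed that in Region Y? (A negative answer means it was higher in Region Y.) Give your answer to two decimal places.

1.60 percentage points

Labor's share = 1 − 0.3 − 0.29 = 0.41.
Region X: TFP = 4.6 − 2.61 − 0.058 − 0.656 = 1.276%.
Region Y: TFP = 1.5 − 0.66 − 1.247 + 0.082 = -0.325%.
Difference = 1.276 − (-0.325) = 1.601 pp.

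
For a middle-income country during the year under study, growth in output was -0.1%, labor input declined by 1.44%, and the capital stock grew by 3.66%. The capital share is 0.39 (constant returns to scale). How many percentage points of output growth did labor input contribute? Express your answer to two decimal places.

Labor's share = 1 − 0.39 = 0.61.
Contribution = share × growth = 0.61 × (-1.44) = -0.8784 pp.

-0.88 percentage points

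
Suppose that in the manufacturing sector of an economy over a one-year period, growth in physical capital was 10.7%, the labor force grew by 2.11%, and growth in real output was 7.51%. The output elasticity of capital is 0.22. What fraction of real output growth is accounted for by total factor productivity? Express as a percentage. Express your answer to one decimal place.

46.7%

Labor's share = 1 − 0.22 = 0.78.
Physical capital: 0.22 × 10.7 = 2.354 pp.
The labor force: 0.78 × 2.11 = 1.6458 pp.
TFP growth = 7.51 − 3.9998 = 3.5102%.
TFP share of growth = 3.5102 / 7.51 × 100 = 46.74%.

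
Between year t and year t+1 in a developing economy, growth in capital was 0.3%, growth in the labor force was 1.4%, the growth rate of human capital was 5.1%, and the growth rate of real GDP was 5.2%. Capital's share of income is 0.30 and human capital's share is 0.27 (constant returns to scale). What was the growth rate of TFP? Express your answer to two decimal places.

Labor's share = 1 − 0.3 − 0.27 = 0.43.
Capital: 0.3 × 0.3 = 0.09 pp.
Human capital: 0.27 × 5.1 = 1.377 pp.
The labor force: 0.43 × 1.4 = 0.602 pp.
TFP growth = 5.2 − 2.069 = 3.131%.

TFP grew 3.13%.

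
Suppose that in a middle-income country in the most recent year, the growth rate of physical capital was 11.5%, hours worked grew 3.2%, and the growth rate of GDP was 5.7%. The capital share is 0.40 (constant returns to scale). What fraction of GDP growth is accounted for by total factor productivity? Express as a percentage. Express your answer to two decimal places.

Total factor productivity accounted for -14.39% of growth.

Labor's share = 1 − 0.4 = 0.6.
Physical capital: 0.4 × 11.5 = 4.6 pp.
Hours worked: 0.6 × 3.2 = 1.92 pp.
TFP growth = 5.7 − 6.52 = -0.82%.
TFP share of growth = -0.82 / 5.7 × 100 = -14.386%.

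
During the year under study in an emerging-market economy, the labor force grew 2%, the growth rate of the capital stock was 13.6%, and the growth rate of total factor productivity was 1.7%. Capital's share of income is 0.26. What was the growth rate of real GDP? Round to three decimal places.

6.716%

Labor's share = 1 − 0.26 = 0.74.
The capital stock: 0.26 × 13.6 = 3.536 pp.
The labor force: 0.74 × 2 = 1.48 pp.
Output growth = 1.7 + 5.016 = 6.716%.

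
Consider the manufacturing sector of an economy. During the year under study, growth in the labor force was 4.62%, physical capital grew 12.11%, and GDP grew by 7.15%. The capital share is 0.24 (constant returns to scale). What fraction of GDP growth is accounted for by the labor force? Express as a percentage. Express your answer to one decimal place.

The labor force accounted for 49.1% of growth.

Labor's share = 1 − 0.24 = 0.76.
The labor force contributed 0.76 × 4.62 = 3.5112 pp.
Share of growth = 3.5112 / 7.15 × 100 = 49.108%.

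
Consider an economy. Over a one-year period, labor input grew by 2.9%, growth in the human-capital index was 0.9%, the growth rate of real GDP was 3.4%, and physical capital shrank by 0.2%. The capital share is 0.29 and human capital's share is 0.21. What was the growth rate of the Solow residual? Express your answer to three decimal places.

Labor's share = 1 − 0.29 − 0.21 = 0.5.
Physical capital: 0.29 × (-0.2) = -0.058 pp.
The human-capital index: 0.21 × 0.9 = 0.189 pp.
Labor input: 0.5 × 2.9 = 1.45 pp.
TFP growth = 3.4 − 1.581 = 1.819%.

The Solow residual growth was 1.819%.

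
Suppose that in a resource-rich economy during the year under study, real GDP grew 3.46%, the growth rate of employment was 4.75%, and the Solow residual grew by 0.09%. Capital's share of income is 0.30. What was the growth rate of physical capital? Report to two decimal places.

0.15%

Labor's share = 1 − 0.3 = 0.7.
gY = gA + 0.7×4.75 + 0.3×g.
0.3×g = 3.46 − 0.09 − 3.325 = 0.045.
g = 0.045 / 0.3 = 0.15%.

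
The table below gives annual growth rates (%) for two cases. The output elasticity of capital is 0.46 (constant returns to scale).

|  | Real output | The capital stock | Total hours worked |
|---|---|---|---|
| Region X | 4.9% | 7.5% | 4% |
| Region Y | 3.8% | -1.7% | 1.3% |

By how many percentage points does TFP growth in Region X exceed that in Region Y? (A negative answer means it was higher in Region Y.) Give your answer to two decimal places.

-4.59 percentage points

Labor's share = 1 − 0.46 = 0.54.
Region X: TFP = 4.9 − 3.45 − 2.16 = -0.71%.
Region Y: TFP = 3.8 + 0.782 − 0.702 = 3.88%.
Difference = -0.71 − (3.88) = -4.59 pp.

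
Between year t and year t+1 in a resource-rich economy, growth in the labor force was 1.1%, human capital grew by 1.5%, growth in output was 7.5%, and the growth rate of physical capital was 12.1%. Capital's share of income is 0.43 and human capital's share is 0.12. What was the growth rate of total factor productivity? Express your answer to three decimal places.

Labor's share = 1 − 0.43 − 0.12 = 0.45.
Physical capital: 0.43 × 12.1 = 5.203 pp.
Human capital: 0.12 × 1.5 = 0.18 pp.
The labor force: 0.45 × 1.1 = 0.495 pp.
TFP growth = 7.5 − 5.878 = 1.622%.

1.622%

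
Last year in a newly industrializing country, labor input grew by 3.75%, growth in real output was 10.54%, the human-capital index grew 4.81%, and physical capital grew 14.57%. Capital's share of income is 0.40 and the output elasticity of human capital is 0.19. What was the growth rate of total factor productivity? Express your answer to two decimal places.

2.26%

Labor's share = 1 − 0.4 − 0.19 = 0.41.
Physical capital: 0.4 × 14.57 = 5.828 pp.
The human-capital index: 0.19 × 4.81 = 0.9139 pp.
Labor input: 0.41 × 3.75 = 1.5375 pp.
TFP growth = 10.54 − 8.2794 = 2.2606%.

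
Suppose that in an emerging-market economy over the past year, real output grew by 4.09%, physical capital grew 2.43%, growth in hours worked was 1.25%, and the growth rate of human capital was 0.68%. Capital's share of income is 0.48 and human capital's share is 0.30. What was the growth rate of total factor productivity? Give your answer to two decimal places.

Total factor productivity grew 2.44%.

Labor's share = 1 − 0.48 − 0.3 = 0.22.
Physical capital: 0.48 × 2.43 = 1.1664 pp.
Human capital: 0.3 × 0.68 = 0.204 pp.
Hours worked: 0.22 × 1.25 = 0.275 pp.
TFP growth = 4.09 − 1.6454 = 2.4446%.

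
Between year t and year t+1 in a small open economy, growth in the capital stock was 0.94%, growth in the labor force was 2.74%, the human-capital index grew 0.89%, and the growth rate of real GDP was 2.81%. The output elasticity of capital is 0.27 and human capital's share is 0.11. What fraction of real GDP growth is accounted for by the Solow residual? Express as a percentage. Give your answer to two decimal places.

Labor's share = 1 − 0.27 − 0.11 = 0.62.
The capital stock: 0.27 × 0.94 = 0.2538 pp.
The human-capital index: 0.11 × 0.89 = 0.0979 pp.
The labor force: 0.62 × 2.74 = 1.6988 pp.
TFP growth = 2.81 − 2.0505 = 0.7595%.
TFP share of growth = 0.7595 / 2.81 × 100 = 27.0285%.

The Solow residual accounted for 27.03% of growth.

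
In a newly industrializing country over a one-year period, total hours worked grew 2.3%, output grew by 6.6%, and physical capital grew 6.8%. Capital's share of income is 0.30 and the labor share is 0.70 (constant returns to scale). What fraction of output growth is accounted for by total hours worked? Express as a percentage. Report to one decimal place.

Total hours worked accounted for 24.4% of growth.

Labor's share = 1 − 0.3 = 0.7.
Total hours worked contributed 0.7 × 2.3 = 1.61 pp.
Share of growth = 1.61 / 6.6 × 100 = 24.394%.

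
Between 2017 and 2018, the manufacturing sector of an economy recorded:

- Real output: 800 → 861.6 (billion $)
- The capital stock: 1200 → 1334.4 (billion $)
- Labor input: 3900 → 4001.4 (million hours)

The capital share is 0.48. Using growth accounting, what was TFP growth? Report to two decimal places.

Real output growth = (861.6 − 800) / 800 = 7.7%.
The capital stock growth = (1334.4 − 1200) / 1200 = 11.2%.
Labor input growth = (4001.4 − 3900) / 3900 = 2.6%.
Labor's share = 1 − 0.48 = 0.52.
The capital stock: 0.48 × 11.2 = 5.376 pp.
Labor input: 0.52 × 2.6 = 1.352 pp.
TFP growth = 7.7 − 6.728 = 0.972%.

TFP grew 0.97%.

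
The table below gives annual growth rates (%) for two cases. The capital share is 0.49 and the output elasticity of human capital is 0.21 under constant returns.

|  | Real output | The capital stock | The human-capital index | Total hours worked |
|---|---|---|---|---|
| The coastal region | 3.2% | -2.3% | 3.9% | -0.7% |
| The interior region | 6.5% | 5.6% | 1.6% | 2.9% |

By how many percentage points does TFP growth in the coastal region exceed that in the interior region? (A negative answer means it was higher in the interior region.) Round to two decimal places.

Labor's share = 1 − 0.49 − 0.21 = 0.3.
The coastal region: TFP = 3.2 + 1.127 − 0.819 + 0.21 = 3.718%.
The interior region: TFP = 6.5 − 2.744 − 0.336 − 0.87 = 2.55%.
Difference = 3.718 − (2.55) = 1.168 pp.

1.17 percentage points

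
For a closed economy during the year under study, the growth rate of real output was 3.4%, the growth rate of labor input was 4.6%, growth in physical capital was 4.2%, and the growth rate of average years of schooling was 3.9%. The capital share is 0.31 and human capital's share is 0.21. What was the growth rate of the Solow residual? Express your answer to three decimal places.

Labor's share = 1 − 0.31 − 0.21 = 0.48.
Physical capital: 0.31 × 4.2 = 1.302 pp.
Average years of schooling: 0.21 × 3.9 = 0.819 pp.
Labor input: 0.48 × 4.6 = 2.208 pp.
TFP growth = 3.4 − 4.329 = -0.929%.

-0.929%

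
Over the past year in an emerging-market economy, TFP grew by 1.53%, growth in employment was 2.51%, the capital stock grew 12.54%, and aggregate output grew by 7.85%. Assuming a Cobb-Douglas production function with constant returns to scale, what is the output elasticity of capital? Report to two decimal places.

gY = gA + α·gK + (1−α)·gL, so gY − gA − gL = α(gK − gL).
7.85 − 1.53 − 2.51 = α × (12.54 − 2.51).
3.81 = 10.03 α, so α = 0.3799.

The output elasticity of capital is 0.38.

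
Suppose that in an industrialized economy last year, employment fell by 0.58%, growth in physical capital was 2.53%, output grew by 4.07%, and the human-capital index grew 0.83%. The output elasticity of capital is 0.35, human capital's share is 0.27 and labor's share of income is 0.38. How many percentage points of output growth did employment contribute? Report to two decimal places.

-0.22 percentage points

Labor's share = 1 − 0.35 − 0.27 = 0.38.
Contribution = share × growth = 0.38 × (-0.58) = -0.2204 pp.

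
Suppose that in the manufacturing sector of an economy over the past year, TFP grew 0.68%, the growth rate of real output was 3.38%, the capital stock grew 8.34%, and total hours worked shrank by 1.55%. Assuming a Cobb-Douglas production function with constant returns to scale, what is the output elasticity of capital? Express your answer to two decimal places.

0.43

gY = gA + α·gK + (1−α)·gL, so gY − gA − gL = α(gK − gL).
3.38 − 0.68 + 1.55 = α × (8.34 − (-1.55)).
4.25 = 9.89 α, so α = 0.4297.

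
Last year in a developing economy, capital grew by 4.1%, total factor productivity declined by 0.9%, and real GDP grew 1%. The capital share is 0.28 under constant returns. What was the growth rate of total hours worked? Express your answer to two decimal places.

Labor's share = 1 − 0.28 = 0.72.
gY = gA + 0.28×4.1 + 0.72×g.
0.72×g = 1 + 0.9 − 1.148 = 0.752.
g = 0.752 / 0.72 = 1.0444%.

1.04%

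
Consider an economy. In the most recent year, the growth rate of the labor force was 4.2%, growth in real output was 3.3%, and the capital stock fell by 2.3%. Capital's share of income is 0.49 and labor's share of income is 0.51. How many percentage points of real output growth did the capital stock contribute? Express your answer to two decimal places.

Contribution = share × growth = 0.49 × (-2.3) = -1.127 pp.

-1.13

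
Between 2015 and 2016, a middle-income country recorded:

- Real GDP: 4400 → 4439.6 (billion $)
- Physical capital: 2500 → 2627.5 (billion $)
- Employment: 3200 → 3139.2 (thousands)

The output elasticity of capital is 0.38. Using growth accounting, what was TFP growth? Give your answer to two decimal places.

Real GDP growth = (4439.6 − 4400) / 4400 = 0.9%.
Physical capital growth = (2627.5 − 2500) / 2500 = 5.1%.
Employment growth = (3139.2 − 3200) / 3200 = -1.9%.
Labor's share = 1 − 0.38 = 0.62.
Physical capital: 0.38 × 5.1 = 1.938 pp.
Employment: 0.62 × (-1.9) = -1.178 pp.
TFP growth = 0.9 − 0.76 = 0.14%.

0.14%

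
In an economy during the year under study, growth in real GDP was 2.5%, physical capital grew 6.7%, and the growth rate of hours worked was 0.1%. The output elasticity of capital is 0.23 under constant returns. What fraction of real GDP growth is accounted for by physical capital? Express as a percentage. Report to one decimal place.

Physical capital accounted for 61.6% of growth.

Physical capital contributed 0.23 × 6.7 = 1.541 pp.
Share of growth = 1.541 / 2.5 × 100 = 61.64%.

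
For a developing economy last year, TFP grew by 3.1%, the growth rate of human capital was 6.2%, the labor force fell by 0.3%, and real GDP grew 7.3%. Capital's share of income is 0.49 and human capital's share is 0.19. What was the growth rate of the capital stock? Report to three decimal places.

6.363%

Labor's share = 1 − 0.49 − 0.19 = 0.32.
gY = gA + 0.19×6.2 + 0.32×(-0.3) + 0.49×g.
0.49×g = 7.3 − 3.1 − 1.082 = 3.118.
g = 3.118 / 0.49 = 6.36327%.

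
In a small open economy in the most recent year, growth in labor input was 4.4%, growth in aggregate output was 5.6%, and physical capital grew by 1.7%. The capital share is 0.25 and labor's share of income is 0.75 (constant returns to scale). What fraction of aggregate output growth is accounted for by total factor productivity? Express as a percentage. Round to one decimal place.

33.5%

Labor's share = 1 − 0.25 = 0.75.
Physical capital: 0.25 × 1.7 = 0.425 pp.
Labor input: 0.75 × 4.4 = 3.3 pp.
TFP growth = 5.6 − 3.725 = 1.875%.
TFP share of growth = 1.875 / 5.6 × 100 = 33.482%.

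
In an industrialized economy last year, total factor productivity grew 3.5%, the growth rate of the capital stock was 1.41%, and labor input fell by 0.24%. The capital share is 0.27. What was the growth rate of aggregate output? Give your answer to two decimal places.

Labor's share = 1 − 0.27 = 0.73.
The capital stock: 0.27 × 1.41 = 0.3807 pp.
Labor input: 0.73 × (-0.24) = -0.1752 pp.
Output growth = 3.5 + 0.2055 = 3.7055%.

Aggregate output grew 3.71%.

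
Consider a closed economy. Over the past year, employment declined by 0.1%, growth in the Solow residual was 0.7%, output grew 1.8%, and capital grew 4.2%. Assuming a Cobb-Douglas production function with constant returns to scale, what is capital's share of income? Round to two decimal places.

Capital's share of income is 0.28.

gY = gA + α·gK + (1−α)·gL, so gY − gA − gL = α(gK − gL).
1.8 − 0.7 + 0.1 = α × (4.2 − (-0.1)).
1.2 = 4.3 α, so α = 0.2791.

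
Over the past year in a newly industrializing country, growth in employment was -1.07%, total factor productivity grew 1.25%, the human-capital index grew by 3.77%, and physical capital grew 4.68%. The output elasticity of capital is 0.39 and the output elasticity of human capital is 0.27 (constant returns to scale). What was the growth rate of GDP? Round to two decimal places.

Labor's share = 1 − 0.39 − 0.27 = 0.34.
Physical capital: 0.39 × 4.68 = 1.8252 pp.
The human-capital index: 0.27 × 3.77 = 1.0179 pp.
Employment: 0.34 × (-1.07) = -0.3638 pp.
Output growth = 1.25 + 2.4793 = 3.7293%.

3.73%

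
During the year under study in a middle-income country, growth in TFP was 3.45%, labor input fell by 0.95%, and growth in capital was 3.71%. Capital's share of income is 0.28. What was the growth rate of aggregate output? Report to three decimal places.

Labor's share = 1 − 0.28 = 0.72.
Capital: 0.28 × 3.71 = 1.0388 pp.
Labor input: 0.72 × (-0.95) = -0.684 pp.
Output growth = 3.45 + 0.3548 = 3.8048%.

3.805%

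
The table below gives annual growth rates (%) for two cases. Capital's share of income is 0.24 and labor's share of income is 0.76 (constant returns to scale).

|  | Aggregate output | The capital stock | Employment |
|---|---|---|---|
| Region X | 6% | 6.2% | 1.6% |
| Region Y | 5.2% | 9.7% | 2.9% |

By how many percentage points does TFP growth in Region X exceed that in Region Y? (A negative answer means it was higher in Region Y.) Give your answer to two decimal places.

2.63 percentage points

Labor's share = 1 − 0.24 = 0.76.
Region X: TFP = 6 − 1.488 − 1.216 = 3.296%.
Region Y: TFP = 5.2 − 2.328 − 2.204 = 0.668%.
Difference = 3.296 − (0.668) = 2.628 pp.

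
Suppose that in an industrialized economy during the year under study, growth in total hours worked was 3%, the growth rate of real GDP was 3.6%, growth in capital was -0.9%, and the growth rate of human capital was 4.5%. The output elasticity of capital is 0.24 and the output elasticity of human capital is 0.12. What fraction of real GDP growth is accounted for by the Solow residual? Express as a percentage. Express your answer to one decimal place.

37.7%

Labor's share = 1 − 0.24 − 0.12 = 0.64.
Capital: 0.24 × (-0.9) = -0.216 pp.
Human capital: 0.12 × 4.5 = 0.54 pp.
Total hours worked: 0.64 × 3 = 1.92 pp.
TFP growth = 3.6 − 2.244 = 1.356%.
TFP share of growth = 1.356 / 3.6 × 100 = 37.667%.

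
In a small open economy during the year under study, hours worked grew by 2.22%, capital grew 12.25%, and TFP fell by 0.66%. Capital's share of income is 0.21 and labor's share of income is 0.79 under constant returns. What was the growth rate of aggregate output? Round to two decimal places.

3.67%

Labor's share = 1 − 0.21 = 0.79.
Capital: 0.21 × 12.25 = 2.5725 pp.
Hours worked: 0.79 × 2.22 = 1.7538 pp.
Output growth = -0.66 + 4.3263 = 3.6663%.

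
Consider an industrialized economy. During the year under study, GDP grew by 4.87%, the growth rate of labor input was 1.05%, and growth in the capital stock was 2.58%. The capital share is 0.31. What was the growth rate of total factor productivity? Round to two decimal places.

Labor's share = 1 − 0.31 = 0.69.
The capital stock: 0.31 × 2.58 = 0.7998 pp.
Labor input: 0.69 × 1.05 = 0.7245 pp.
TFP growth = 4.87 − 1.5243 = 3.3457%.

3.35%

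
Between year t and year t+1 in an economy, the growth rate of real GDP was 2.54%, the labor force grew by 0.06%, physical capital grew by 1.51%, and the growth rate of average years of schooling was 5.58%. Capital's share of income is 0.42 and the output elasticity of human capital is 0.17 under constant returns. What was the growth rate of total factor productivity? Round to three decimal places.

Total factor productivity grew 0.933%.

Labor's share = 1 − 0.42 − 0.17 = 0.41.
Physical capital: 0.42 × 1.51 = 0.6342 pp.
Average years of schooling: 0.17 × 5.58 = 0.9486 pp.
The labor force: 0.41 × 0.06 = 0.0246 pp.
TFP growth = 2.54 − 1.6074 = 0.9326%.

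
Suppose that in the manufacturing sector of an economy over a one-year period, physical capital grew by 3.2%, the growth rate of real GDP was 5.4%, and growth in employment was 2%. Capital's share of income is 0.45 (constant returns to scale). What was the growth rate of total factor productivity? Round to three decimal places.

Labor's share = 1 − 0.45 = 0.55.
Physical capital: 0.45 × 3.2 = 1.44 pp.
Employment: 0.55 × 2 = 1.1 pp.
TFP growth = 5.4 − 2.54 = 2.86%.

Total factor productivity growth was 2.860%.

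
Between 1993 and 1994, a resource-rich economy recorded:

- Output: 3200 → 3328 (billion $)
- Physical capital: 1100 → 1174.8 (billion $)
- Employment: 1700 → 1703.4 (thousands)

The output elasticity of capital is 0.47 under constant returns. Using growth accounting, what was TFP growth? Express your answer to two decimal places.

Output growth = (3328 − 3200) / 3200 = 4%.
Physical capital growth = (1174.8 − 1100) / 1100 = 6.8%.
Employment growth = (1703.4 − 1700) / 1700 = 0.2%.
Labor's share = 1 − 0.47 = 0.53.
Physical capital: 0.47 × 6.8 = 3.196 pp.
Employment: 0.53 × 0.2 = 0.106 pp.
TFP growth = 4 − 3.302 = 0.698%.

0.70%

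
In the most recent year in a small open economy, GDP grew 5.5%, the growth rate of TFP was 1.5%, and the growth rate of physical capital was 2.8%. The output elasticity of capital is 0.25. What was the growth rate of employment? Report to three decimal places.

Labor's share = 1 − 0.25 = 0.75.
gY = gA + 0.25×2.8 + 0.75×g.
0.75×g = 5.5 − 1.5 − 0.7 = 3.3.
g = 3.3 / 0.75 = 4.4%.

Employment grew 4.400%.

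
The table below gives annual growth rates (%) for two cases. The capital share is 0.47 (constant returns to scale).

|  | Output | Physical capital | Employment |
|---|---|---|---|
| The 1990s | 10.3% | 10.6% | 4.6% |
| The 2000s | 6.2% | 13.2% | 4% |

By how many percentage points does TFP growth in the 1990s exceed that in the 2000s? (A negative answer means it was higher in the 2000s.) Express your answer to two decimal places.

Labor's share = 1 − 0.47 = 0.53.
The 1990s: TFP = 10.3 − 4.982 − 2.438 = 2.88%.
The 2000s: TFP = 6.2 − 6.204 − 2.12 = -2.124%.
Difference = 2.88 − (-2.124) = 5.004 pp.

5.00 percentage points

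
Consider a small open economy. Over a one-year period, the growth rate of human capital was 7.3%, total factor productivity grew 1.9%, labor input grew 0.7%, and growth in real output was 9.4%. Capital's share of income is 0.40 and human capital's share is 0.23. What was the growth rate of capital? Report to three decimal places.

13.905%

Labor's share = 1 − 0.4 − 0.23 = 0.37.
gY = gA + 0.23×7.3 + 0.37×0.7 + 0.4×g.
0.4×g = 9.4 − 1.9 − 1.938 = 5.562.
g = 5.562 / 0.4 = 13.905%.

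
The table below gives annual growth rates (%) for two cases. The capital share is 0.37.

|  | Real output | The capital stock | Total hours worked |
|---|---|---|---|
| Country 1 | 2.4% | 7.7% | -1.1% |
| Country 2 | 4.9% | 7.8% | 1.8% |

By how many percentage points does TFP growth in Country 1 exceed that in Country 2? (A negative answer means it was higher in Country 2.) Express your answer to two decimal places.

Labor's share = 1 − 0.37 = 0.63.
Country 1: TFP = 2.4 − 2.849 + 0.693 = 0.244%.
Country 2: TFP = 4.9 − 2.886 − 1.134 = 0.88%.
Difference = 0.244 − (0.88) = -0.636 pp.

-0.64 percentage points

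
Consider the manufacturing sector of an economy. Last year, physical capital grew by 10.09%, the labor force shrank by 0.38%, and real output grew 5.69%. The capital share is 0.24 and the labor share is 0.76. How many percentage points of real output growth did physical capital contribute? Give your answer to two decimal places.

Contribution = share × growth = 0.24 × 10.09 = 2.4216 pp.

2.42 pp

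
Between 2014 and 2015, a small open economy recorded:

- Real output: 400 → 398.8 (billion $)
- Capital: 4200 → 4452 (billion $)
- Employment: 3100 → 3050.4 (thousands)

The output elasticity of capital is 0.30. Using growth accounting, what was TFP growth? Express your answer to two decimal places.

-0.98%

Real output growth = (398.8 − 400) / 400 = -0.3%.
Capital growth = (4452 − 4200) / 4200 = 6%.
Employment growth = (3050.4 − 3100) / 3100 = -1.6%.
Labor's share = 1 − 0.3 = 0.7.
Capital: 0.3 × 6 = 1.8 pp.
Employment: 0.7 × (-1.6) = -1.12 pp.
TFP growth = -0.3 − 0.68 = -0.98%.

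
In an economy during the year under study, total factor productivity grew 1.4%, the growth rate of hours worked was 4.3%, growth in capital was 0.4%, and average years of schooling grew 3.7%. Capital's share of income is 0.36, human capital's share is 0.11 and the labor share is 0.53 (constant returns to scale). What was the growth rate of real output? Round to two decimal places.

Labor's share = 1 − 0.36 − 0.11 = 0.53.
Capital: 0.36 × 0.4 = 0.144 pp.
Average years of schooling: 0.11 × 3.7 = 0.407 pp.
Hours worked: 0.53 × 4.3 = 2.279 pp.
Output growth = 1.4 + 2.83 = 4.23%.

Real output growth was 4.23%.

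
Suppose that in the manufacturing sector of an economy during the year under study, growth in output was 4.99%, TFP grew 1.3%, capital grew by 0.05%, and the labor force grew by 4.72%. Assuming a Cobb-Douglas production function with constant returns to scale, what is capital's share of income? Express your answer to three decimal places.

gY = gA + α·gK + (1−α)·gL, so gY − gA − gL = α(gK − gL).
4.99 − 1.3 − 4.72 = α × (0.05 − 4.72).
-1.03 = -4.67 α, so α = 0.22056.

α = 0.221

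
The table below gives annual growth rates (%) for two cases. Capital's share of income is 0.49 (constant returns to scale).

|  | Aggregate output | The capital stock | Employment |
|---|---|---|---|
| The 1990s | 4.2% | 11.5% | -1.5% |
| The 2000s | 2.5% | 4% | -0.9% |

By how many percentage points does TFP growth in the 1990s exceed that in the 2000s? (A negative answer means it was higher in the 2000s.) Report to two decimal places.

-1.67 percentage points

Labor's share = 1 − 0.49 = 0.51.
The 1990s: TFP = 4.2 − 5.635 + 0.765 = -0.67%.
The 2000s: TFP = 2.5 − 1.96 + 0.459 = 0.999%.
Difference = -0.67 − (0.999) = -1.669 pp.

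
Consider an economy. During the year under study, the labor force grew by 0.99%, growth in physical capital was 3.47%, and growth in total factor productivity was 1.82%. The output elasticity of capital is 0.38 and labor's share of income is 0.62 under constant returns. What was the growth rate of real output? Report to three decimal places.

3.752%

Labor's share = 1 − 0.38 = 0.62.
Physical capital: 0.38 × 3.47 = 1.3186 pp.
The labor force: 0.62 × 0.99 = 0.6138 pp.
Output growth = 1.82 + 1.9324 = 3.7524%.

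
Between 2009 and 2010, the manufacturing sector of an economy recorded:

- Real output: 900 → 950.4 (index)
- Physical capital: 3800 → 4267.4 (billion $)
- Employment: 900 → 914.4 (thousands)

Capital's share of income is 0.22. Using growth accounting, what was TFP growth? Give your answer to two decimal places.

1.65%

Real output growth = (950.4 − 900) / 900 = 5.6%.
Physical capital growth = (4267.4 − 3800) / 3800 = 12.3%.
Employment growth = (914.4 − 900) / 900 = 1.6%.
Labor's share = 1 − 0.22 = 0.78.
Physical capital: 0.22 × 12.3 = 2.706 pp.
Employment: 0.78 × 1.6 = 1.248 pp.
TFP growth = 5.6 − 3.954 = 1.646%.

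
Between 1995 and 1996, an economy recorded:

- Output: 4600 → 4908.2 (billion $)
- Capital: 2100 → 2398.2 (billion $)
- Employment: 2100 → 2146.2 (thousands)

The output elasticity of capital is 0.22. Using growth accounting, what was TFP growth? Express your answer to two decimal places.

TFP grew 1.86%.

Output growth = (4908.2 − 4600) / 4600 = 6.7%.
Capital growth = (2398.2 − 2100) / 2100 = 14.2%.
Employment growth = (2146.2 − 2100) / 2100 = 2.2%.
Labor's share = 1 − 0.22 = 0.78.
Capital: 0.22 × 14.2 = 3.124 pp.
Employment: 0.78 × 2.2 = 1.716 pp.
TFP growth = 6.7 − 4.84 = 1.86%.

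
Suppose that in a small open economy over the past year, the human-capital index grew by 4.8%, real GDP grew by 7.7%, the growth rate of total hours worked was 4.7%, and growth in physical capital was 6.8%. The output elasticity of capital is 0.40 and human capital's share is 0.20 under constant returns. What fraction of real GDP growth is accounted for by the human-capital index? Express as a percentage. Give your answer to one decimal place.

12.5%

The human-capital index contributed 0.2 × 4.8 = 0.96 pp.
Share of growth = 0.96 / 7.7 × 100 = 12.468%.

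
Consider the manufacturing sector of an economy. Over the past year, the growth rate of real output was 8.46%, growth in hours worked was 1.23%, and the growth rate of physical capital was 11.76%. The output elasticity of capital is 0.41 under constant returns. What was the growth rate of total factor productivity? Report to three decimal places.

Labor's share = 1 − 0.41 = 0.59.
Physical capital: 0.41 × 11.76 = 4.8216 pp.
Hours worked: 0.59 × 1.23 = 0.7257 pp.
TFP growth = 8.46 − 5.5473 = 2.9127%.

2.913%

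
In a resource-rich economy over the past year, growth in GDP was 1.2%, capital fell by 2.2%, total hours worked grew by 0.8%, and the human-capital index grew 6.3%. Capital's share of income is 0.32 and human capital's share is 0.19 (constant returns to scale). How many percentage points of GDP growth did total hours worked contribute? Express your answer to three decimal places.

Labor's share = 1 − 0.32 − 0.19 = 0.49.
Contribution = share × growth = 0.49 × 0.8 = 0.392 pp.

0.392 percentage points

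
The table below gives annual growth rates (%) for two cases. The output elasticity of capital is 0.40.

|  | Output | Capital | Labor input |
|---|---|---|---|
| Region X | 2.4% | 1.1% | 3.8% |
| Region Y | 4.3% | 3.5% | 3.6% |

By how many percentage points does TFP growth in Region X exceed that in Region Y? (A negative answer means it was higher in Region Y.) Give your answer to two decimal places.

-1.06 percentage points

Labor's share = 1 − 0.4 = 0.6.
Region X: TFP = 2.4 − 0.44 − 2.28 = -0.32%.
Region Y: TFP = 4.3 − 1.4 − 2.16 = 0.74%.
Difference = -0.32 − (0.74) = -1.06 pp.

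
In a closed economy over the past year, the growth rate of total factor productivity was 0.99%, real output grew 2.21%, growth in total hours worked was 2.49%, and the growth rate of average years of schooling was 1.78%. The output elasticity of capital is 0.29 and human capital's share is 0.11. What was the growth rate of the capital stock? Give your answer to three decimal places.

-1.620%

Labor's share = 1 − 0.29 − 0.11 = 0.6.
gY = gA + 0.11×1.78 + 0.6×2.49 + 0.29×g.
0.29×g = 2.21 − 0.99 − 1.6898 = -0.4698.
g = -0.4698 / 0.29 = -1.62%.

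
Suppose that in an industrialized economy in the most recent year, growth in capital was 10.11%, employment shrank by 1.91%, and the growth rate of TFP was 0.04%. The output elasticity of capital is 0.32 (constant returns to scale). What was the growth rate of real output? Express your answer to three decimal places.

Real output growth was 1.976%.

Labor's share = 1 − 0.32 = 0.68.
Capital: 0.32 × 10.11 = 3.2352 pp.
Employment: 0.68 × (-1.91) = -1.2988 pp.
Output growth = 0.04 + 1.9364 = 1.9764%.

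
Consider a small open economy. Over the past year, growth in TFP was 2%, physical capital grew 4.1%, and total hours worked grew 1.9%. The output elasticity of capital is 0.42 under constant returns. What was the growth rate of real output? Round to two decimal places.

4.82%

Labor's share = 1 − 0.42 = 0.58.
Physical capital: 0.42 × 4.1 = 1.722 pp.
Total hours worked: 0.58 × 1.9 = 1.102 pp.
Output growth = 2 + 2.824 = 4.824%.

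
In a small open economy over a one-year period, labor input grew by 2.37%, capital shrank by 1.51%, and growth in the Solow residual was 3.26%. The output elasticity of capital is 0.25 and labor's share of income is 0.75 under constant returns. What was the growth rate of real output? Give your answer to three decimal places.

Labor's share = 1 − 0.25 = 0.75.
Capital: 0.25 × (-1.51) = -0.3775 pp.
Labor input: 0.75 × 2.37 = 1.7775 pp.
Output growth = 3.26 + 1.4 = 4.66%.

Real output growth was 4.660%.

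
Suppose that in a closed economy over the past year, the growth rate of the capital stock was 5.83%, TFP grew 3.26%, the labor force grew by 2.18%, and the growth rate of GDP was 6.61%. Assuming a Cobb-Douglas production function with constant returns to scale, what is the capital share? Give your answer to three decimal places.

The capital share is 0.321.

gY = gA + α·gK + (1−α)·gL, so gY − gA − gL = α(gK − gL).
6.61 − 3.26 − 2.18 = α × (5.83 − 2.18).
1.17 = 3.65 α, so α = 0.32055.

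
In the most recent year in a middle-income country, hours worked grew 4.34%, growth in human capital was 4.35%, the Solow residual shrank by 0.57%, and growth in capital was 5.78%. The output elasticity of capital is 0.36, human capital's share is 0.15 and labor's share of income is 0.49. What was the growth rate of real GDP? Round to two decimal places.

Real GDP grew 4.29%.

Labor's share = 1 − 0.36 − 0.15 = 0.49.
Capital: 0.36 × 5.78 = 2.0808 pp.
Human capital: 0.15 × 4.35 = 0.6525 pp.
Hours worked: 0.49 × 4.34 = 2.1266 pp.
Output growth = -0.57 + 4.8599 = 4.2899%.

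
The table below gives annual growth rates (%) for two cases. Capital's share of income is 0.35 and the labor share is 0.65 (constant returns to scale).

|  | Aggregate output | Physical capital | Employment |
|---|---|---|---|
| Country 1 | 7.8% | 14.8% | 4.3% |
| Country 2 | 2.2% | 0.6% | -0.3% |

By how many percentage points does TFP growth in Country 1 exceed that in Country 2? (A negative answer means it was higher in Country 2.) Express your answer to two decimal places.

-2.36 percentage points

Labor's share = 1 − 0.35 = 0.65.
Country 1: TFP = 7.8 − 5.18 − 2.795 = -0.175%.
Country 2: TFP = 2.2 − 0.21 + 0.195 = 2.185%.
Difference = -0.175 − (2.185) = -2.36 pp.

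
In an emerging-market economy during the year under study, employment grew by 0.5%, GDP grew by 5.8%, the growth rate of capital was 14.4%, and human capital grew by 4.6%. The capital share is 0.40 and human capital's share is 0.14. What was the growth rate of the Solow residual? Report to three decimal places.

Labor's share = 1 − 0.4 − 0.14 = 0.46.
Capital: 0.4 × 14.4 = 5.76 pp.
Human capital: 0.14 × 4.6 = 0.644 pp.
Employment: 0.46 × 0.5 = 0.23 pp.
TFP growth = 5.8 − 6.634 = -0.834%.

-0.834%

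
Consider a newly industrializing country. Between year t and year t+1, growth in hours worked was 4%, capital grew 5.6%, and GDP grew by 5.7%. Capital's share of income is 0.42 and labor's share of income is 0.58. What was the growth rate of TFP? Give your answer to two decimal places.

1.03%

Labor's share = 1 − 0.42 = 0.58.
Capital: 0.42 × 5.6 = 2.352 pp.
Hours worked: 0.58 × 4 = 2.32 pp.
TFP growth = 5.7 − 4.672 = 1.028%.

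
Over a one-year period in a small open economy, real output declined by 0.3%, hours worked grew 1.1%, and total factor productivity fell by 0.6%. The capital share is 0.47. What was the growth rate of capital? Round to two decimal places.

-0.60%

Labor's share = 1 − 0.47 = 0.53.
gY = gA + 0.53×1.1 + 0.47×g.
0.47×g = -0.3 + 0.6 − 0.583 = -0.283.
g = -0.283 / 0.47 = -0.6021%.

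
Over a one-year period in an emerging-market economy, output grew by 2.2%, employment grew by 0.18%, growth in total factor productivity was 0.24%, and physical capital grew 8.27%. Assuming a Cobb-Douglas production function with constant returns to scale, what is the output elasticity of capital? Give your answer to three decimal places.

gY = gA + α·gK + (1−α)·gL, so gY − gA − gL = α(gK − gL).
2.2 − 0.24 − 0.18 = α × (8.27 − 0.18).
1.78 = 8.09 α, so α = 0.22002.

0.220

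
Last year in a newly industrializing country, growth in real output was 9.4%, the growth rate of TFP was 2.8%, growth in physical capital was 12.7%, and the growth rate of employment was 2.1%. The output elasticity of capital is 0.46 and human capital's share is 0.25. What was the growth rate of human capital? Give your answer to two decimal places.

Labor's share = 1 − 0.46 − 0.25 = 0.29.
gY = gA + 0.46×12.7 + 0.29×2.1 + 0.25×g.
0.25×g = 9.4 − 2.8 − 6.451 = 0.149.
g = 0.149 / 0.25 = 0.596%.

Human capital grew 0.60%.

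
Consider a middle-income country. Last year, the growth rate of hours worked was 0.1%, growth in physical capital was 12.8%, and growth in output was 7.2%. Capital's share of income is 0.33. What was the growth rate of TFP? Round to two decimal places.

Labor's share = 1 − 0.33 = 0.67.
Physical capital: 0.33 × 12.8 = 4.224 pp.
Hours worked: 0.67 × 0.1 = 0.067 pp.
TFP growth = 7.2 − 4.291 = 2.909%.

TFP grew 2.91%.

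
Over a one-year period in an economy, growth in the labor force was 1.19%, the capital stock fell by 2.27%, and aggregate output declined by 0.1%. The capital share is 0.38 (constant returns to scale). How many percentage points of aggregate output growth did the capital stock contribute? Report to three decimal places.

-0.863

Contribution = share × growth = 0.38 × (-2.27) = -0.8626 pp.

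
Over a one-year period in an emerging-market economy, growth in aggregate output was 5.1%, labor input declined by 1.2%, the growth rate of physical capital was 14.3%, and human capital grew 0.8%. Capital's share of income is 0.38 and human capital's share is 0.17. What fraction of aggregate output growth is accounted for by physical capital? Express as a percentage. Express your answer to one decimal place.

Physical capital contributed 0.38 × 14.3 = 5.434 pp.
Share of growth = 5.434 / 5.1 × 100 = 106.549%.

106.5%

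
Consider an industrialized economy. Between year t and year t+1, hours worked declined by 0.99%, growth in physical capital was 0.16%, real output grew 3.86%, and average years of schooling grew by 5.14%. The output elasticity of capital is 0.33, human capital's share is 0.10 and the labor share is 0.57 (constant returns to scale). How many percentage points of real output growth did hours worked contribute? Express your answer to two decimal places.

Labor's share = 1 − 0.33 − 0.1 = 0.57.
Contribution = share × growth = 0.57 × (-0.99) = -0.5643 pp.

-0.56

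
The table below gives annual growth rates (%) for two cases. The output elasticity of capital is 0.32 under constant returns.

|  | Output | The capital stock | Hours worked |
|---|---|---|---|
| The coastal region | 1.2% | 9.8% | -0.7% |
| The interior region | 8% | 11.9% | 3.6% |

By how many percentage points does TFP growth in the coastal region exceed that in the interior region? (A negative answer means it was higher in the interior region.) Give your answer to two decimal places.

-3.20 percentage points

Labor's share = 1 − 0.32 = 0.68.
The coastal region: TFP = 1.2 − 3.136 + 0.476 = -1.46%.
The interior region: TFP = 8 − 3.808 − 2.448 = 1.744%.
Difference = -1.46 − (1.744) = -3.204 pp.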